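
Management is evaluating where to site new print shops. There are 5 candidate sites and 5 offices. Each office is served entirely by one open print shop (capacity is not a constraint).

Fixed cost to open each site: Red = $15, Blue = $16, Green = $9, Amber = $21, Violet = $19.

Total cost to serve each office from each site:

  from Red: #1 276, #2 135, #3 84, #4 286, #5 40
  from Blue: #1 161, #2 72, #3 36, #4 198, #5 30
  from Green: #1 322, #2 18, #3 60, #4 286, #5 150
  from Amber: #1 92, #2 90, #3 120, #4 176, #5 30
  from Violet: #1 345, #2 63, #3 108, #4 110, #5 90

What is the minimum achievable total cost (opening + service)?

For any fixed open set, each office goes to its cheapest open site; total = fixed + service.
{Blue, Green, Amber, Violet}: #1→Amber 92, #2→Green 18, #3→Blue 36, #4→Violet 110, #5→Blue 30. Service 286; fixed 65; total 351.
{Green, Amber, Violet}: #1→Amber 92, #2→Green 18, #3→Green 60, #4→Violet 110, #5→Amber 30. Service 310; fixed 49; total 359.
{Red, Blue, Green, Amber, Violet}: service 286 + fixed 80 = 366
{Green}: service 836 + fixed 9 = 845
No other subset beats 351.

Minimum total cost: 351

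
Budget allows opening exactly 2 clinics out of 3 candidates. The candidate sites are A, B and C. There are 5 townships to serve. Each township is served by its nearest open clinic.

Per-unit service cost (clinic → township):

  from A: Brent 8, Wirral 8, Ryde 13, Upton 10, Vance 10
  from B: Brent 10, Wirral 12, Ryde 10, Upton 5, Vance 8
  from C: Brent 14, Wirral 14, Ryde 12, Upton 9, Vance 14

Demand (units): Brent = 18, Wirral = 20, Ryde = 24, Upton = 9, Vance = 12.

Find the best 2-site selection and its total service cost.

With exactly 2 open, each township uses its cheapest among the chosen.
{A, B}: Brent→A 8·18=144, Wirral→A 8·20=160, Ryde→B 10·24=240, Upton→B 5·9=45, Vance→B 8·12=96. Service cost 685.
{A, C}: service cost 793
{B, C}: service cost 801
Among all 3 size-2 choices, {A, B} is lowest.

Choose A and B; total service cost 685.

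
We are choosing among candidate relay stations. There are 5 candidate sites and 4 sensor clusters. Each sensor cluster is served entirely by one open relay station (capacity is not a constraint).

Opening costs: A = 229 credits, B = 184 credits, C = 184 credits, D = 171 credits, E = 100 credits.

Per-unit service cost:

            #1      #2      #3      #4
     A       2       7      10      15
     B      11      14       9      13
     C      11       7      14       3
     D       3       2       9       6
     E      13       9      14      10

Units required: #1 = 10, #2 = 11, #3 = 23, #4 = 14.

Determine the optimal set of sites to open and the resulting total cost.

Open D only; minimum total cost 514.

For any fixed open set, each sensor cluster goes to its cheapest open site; total = fixed + service.
{D}: #1→D 3·10=30, #2→D 2·11=22, #3→D 9·23=207, #4→D 6·14=84. Service 343; fixed 171; total 514.
{D, E}: service 343 + fixed 271 = 614
{C, D}: service 301 + fixed 355 = 656
{A, B, C, D, E}: service 291 + fixed 868 = 1159
No other subset beats 514.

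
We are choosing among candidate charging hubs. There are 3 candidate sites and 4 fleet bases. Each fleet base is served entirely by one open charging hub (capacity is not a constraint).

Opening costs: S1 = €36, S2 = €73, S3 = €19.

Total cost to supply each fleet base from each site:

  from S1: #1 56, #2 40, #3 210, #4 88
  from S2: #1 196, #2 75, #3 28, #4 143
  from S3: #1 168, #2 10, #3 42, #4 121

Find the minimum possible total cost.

Minimum total cost: 251

For any fixed open set, each fleet base goes to its cheapest open site; total = fixed + service.
{S1, S3}: #1→S1 56, #2→S3 10, #3→S3 42, #4→S1 88. Service 196; fixed 55; total 251.
{S1, S2, S3}: service 182 + fixed 128 = 310
{S1, S2}: #1→S1 56, #2→S1 40, #3→S2 28, #4→S1 88. Service 212; fixed 109; total 321.
{S3}: #1→S3 168, #2→S3 10, #3→S3 42, #4→S3 121. Service 341; fixed 19; total 360.
(All 7 nonempty subsets were checked; S1 and S3 is lowest.)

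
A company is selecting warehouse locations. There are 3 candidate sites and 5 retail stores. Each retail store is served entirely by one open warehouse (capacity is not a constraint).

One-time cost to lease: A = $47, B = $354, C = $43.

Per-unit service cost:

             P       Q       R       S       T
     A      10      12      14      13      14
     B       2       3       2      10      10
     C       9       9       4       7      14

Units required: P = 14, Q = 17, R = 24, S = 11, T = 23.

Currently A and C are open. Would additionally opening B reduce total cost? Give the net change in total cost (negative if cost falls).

No — net change +14 (cost rises by 14).

Current service cost with {A, C}: 774.
Adding B: each retail store re-picks its cheapest; new service cost 434, saving 340.
Extra fixed cost: 354. Net change = 354 − 340 = 14.
(Totals: 864 → 878.)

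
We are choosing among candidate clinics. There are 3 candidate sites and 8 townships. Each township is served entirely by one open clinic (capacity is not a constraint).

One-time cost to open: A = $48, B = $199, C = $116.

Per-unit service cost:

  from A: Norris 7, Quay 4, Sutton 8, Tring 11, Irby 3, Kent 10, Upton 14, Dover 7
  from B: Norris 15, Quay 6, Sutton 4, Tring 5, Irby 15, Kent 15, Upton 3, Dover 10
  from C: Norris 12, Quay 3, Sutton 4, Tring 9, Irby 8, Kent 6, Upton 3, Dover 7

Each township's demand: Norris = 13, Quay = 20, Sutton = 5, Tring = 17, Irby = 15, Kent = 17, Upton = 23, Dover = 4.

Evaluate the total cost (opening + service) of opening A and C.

Each township is assigned to its cheapest site among the open ones.
{A, C}: Norris→A 7·13=91, Quay→C 3·20=60, Sutton→C 4·5=20, Tring→C 9·17=153, Irby→A 3·15=45, Kent→C 6·17=102, Upton→C 3·23=69, Dover→A 7·4=28. Service 568; fixed 164; total 732.

Total cost: 732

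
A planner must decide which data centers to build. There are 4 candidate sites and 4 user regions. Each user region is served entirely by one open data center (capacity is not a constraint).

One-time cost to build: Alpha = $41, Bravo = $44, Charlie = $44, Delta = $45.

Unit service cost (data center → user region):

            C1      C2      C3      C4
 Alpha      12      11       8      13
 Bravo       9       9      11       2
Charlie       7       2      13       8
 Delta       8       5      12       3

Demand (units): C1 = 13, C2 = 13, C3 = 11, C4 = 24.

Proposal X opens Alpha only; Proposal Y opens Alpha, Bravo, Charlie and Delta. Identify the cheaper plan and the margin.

Proposal Y is cheaper by 313.

Proposal X: {Alpha}: C1→Alpha 12·13=156, C2→Alpha 11·13=143, C3→Alpha 8·11=88, C4→Alpha 13·24=312. Service 699; fixed 41; total 740.
Proposal Y: {Alpha, Bravo, Charlie, Delta}: C1→Charlie 7·13=91, C2→Charlie 2·13=26, C3→Alpha 8·11=88, C4→Bravo 2·24=48. Service 253; fixed 174; total 427.
Difference: |740 − 427| = 313.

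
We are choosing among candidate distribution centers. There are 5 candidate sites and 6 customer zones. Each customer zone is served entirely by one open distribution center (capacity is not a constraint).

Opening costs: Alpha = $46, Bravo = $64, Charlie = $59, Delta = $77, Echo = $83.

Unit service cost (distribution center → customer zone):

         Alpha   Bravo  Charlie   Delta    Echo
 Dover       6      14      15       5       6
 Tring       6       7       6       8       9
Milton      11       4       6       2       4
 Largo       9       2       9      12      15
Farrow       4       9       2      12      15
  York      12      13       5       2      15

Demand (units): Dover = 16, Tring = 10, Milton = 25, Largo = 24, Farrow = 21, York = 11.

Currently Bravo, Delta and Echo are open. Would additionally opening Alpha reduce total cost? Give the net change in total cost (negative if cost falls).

Yes — net change −69 (cost falls by 69).

Current service cost with {Bravo, Delta, Echo}: 459.
Adding Alpha: each customer zone re-picks its cheapest; new service cost 344, saving 115.
Extra fixed cost: 46. Net change = 46 − 115 = -69.
(Totals: 683 → 614.)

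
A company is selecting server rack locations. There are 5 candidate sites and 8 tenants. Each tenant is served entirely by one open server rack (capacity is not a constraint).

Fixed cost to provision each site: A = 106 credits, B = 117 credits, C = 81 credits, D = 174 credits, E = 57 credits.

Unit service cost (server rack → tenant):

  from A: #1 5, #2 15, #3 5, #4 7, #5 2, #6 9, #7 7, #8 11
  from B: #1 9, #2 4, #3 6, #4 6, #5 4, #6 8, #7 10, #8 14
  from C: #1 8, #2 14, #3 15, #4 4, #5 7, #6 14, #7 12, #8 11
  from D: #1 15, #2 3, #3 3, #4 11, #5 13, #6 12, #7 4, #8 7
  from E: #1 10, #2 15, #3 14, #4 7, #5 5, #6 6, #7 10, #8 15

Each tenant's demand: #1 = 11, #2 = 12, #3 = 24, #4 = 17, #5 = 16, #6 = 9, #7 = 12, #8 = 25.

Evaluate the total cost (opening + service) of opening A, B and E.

Total cost: 1050

Each tenant is assigned to its cheapest site among the open ones.
{A, B, E}: #1→A 5·11=55, #2→B 4·12=48, #3→A 5·24=120, #4→B 6·17=102, #5→A 2·16=32, #6→E 6·9=54, #7→A 7·12=84, #8→A 11·25=275. Service 770; fixed 280; total 1050.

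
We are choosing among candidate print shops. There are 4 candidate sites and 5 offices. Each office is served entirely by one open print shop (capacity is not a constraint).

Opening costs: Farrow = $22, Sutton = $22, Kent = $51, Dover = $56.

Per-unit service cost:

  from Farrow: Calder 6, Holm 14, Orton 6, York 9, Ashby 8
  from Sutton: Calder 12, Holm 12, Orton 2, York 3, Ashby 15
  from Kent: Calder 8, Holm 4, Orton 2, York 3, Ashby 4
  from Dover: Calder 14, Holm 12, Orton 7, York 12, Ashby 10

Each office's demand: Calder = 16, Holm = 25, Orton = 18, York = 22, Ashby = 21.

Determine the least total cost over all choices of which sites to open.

Minimum total cost: 455

For any fixed open set, each office goes to its cheapest open site; total = fixed + service.
{Farrow, Kent}: Calder→Farrow 6·16=96, Holm→Kent 4·25=100, Orton→Kent 2·18=36, York→Kent 3·22=66, Ashby→Kent 4·21=84. Service 382; fixed 73; total 455.
{Kent}: service 414 + fixed 51 = 465
{Farrow, Sutton, Kent}: Calder→Farrow 6·16=96, Holm→Kent 4·25=100, Orton→Sutton 2·18=36, York→Sutton 3·22=66, Ashby→Kent 4·21=84. Service 382; fixed 95; total 477.
{Farrow, Sutton, Kent, Dover}: Calder→Farrow 6·16=96, Holm→Kent 4·25=100, Orton→Sutton 2·18=36, York→Sutton 3·22=66, Ashby→Kent 4·21=84. Service 382; fixed 151; total 533.
No other subset beats 455.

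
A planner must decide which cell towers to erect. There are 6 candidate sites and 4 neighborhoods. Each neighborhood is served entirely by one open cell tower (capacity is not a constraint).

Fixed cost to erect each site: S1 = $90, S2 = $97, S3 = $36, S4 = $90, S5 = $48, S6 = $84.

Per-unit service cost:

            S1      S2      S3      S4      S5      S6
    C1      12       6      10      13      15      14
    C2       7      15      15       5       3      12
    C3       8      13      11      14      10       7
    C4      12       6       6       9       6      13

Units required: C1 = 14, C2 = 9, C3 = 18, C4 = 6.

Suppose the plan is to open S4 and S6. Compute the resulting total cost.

Total cost: 581

Each neighborhood is assigned to its cheapest site among the open ones.
{S4, S6}: C1→S4 13·14=182, C2→S4 5·9=45, C3→S6 7·18=126, C4→S4 9·6=54. Service 407; fixed 174; total 581.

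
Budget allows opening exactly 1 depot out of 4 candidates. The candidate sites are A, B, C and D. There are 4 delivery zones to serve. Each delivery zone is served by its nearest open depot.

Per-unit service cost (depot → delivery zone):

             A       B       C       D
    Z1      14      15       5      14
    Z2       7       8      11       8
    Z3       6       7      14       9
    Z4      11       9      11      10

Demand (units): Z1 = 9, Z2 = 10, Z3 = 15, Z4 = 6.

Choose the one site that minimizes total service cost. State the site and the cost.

Choose A only; total service cost 352.

With exactly 1 open, each delivery zone uses its cheapest among the chosen.
{A}: Z1→A 14·9=126, Z2→A 7·10=70, Z3→A 6·15=90, Z4→A 11·6=66. Service cost 352.
{B}: service cost 374
{D}: service cost 401
Among all 4 size-1 choices, {A} is lowest.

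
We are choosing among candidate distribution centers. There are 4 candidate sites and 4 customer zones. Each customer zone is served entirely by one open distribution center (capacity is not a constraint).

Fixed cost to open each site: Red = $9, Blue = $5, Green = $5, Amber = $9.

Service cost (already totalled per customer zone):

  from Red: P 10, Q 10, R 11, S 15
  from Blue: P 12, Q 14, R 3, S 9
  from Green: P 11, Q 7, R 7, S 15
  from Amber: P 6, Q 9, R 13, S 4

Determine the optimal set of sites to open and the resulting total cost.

Open Blue and Amber; minimum total cost 36.

For any fixed open set, each customer zone goes to its cheapest open site; total = fixed + service.
{Blue, Amber}: P→Amber 6, Q→Amber 9, R→Blue 3, S→Amber 4. Service 22; fixed 14; total 36.
{Green, Amber}: P→Amber 6, Q→Green 7, R→Green 7, S→Amber 4. Service 24; fixed 14; total 38.
{Blue, Green, Amber}: service 20 + fixed 19 = 39
{Red, Blue, Green, Amber}: P→Amber 6, Q→Green 7, R→Blue 3, S→Amber 4. Service 20; fixed 28; total 48.
(All 15 nonempty subsets were checked; Blue and Amber is lowest.)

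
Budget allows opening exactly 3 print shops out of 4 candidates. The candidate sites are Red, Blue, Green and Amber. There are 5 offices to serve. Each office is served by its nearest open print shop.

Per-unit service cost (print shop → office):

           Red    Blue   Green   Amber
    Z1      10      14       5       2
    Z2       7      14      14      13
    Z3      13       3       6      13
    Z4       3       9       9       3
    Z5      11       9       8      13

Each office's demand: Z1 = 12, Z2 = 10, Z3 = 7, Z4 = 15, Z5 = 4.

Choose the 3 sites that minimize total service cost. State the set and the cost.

With exactly 3 open, each office uses its cheapest among the chosen.
{Red, Blue, Amber}: Z1→Amber 2·12=24, Z2→Red 7·10=70, Z3→Blue 3·7=21, Z4→Red 3·15=45, Z5→Blue 9·4=36. Service cost 196.
{Red, Green, Amber}: service cost 213
{Red, Blue, Green}: service cost 228
Among all 4 size-3 choices, {Red, Blue, Amber} is lowest.

Choose Red, Blue and Amber; total service cost 196.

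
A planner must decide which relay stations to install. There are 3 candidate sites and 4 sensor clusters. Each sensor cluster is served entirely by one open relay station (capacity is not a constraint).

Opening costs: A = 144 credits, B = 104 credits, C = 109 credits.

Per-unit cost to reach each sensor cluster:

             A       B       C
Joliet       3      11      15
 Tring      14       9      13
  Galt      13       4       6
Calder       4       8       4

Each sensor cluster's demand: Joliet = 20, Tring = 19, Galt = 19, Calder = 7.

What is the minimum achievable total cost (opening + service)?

Minimum total cost: 583

For any fixed open set, each sensor cluster goes to its cheapest open site; total = fixed + service.
{A, B}: Joliet→A 3·20=60, Tring→B 9·19=171, Galt→B 4·19=76, Calder→A 4·7=28. Service 335; fixed 248; total 583.
{B}: Joliet→B 11·20=220, Tring→B 9·19=171, Galt→B 4·19=76, Calder→B 8·7=56. Service 523; fixed 104; total 627.
{A, B, C}: service 335 + fixed 357 = 692
No other subset beats 583.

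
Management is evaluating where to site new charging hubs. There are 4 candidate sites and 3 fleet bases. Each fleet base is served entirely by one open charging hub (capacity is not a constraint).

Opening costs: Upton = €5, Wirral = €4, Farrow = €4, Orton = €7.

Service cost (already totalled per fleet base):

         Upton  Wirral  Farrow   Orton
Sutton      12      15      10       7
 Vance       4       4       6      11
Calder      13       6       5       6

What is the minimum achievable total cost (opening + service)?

For any fixed open set, each fleet base goes to its cheapest open site; total = fixed + service.
{Farrow}: Sutton→Farrow 10, Vance→Farrow 6, Calder→Farrow 5. Service 21; fixed 4; total 25.
{Wirral, Farrow}: service 19 + fixed 8 = 27
{Upton, Farrow}: service 19 + fixed 9 = 28
{Upton, Wirral, Farrow, Orton}: service 16 + fixed 20 = 36
No other subset beats 25.

Minimum total cost: 25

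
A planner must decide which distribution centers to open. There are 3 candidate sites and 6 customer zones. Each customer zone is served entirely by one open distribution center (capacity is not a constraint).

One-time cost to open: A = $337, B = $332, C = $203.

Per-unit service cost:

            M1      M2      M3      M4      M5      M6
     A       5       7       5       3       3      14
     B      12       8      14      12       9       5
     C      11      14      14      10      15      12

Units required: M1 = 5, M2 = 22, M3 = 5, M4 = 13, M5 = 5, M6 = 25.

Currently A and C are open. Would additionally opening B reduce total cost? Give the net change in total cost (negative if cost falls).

Current service cost with {A, C}: 558.
Adding B: each customer zone re-picks its cheapest; new service cost 383, saving 175.
Extra fixed cost: 332. Net change = 332 − 175 = 157.
(Totals: 1098 → 1255.)

No — net change +157 (cost rises by 157).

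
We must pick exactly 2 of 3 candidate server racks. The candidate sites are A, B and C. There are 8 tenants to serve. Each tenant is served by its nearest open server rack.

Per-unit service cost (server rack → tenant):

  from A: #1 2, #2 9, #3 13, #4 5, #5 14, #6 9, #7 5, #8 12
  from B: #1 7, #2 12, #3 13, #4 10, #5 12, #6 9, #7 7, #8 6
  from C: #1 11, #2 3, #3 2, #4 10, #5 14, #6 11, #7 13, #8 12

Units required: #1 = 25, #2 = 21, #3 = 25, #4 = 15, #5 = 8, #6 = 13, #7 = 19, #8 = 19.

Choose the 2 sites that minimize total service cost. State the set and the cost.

With exactly 2 open, each tenant uses its cheapest among the chosen.
{A, C}: #1→A 2·25=50, #2→C 3·21=63, #3→C 2·25=50, #4→A 5·15=75, #5→A 14·8=112, #6→A 9·13=117, #7→A 5·19=95, #8→A 12·19=228. Service cost 790.
{B, C}: service cost 898
{A, B}: service cost 1061
Among all 3 size-2 choices, {A, C} is lowest.

Choose A and C; total service cost 790.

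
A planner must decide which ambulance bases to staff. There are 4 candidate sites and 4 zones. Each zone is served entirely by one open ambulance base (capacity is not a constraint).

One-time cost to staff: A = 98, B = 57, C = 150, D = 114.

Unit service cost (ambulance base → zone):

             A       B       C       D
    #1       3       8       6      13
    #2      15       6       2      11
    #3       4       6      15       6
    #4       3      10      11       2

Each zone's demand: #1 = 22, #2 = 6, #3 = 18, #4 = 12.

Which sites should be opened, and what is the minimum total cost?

Open A only; minimum total cost 362.

For any fixed open set, each zone goes to its cheapest open site; total = fixed + service.
{A}: #1→A 3·22=66, #2→A 15·6=90, #3→A 4·18=72, #4→A 3·12=36. Service 264; fixed 98; total 362.
{A, B}: service 210 + fixed 155 = 365
{A, C}: #1→A 3·22=66, #2→C 2·6=12, #3→A 4·18=72, #4→A 3·12=36. Service 186; fixed 248; total 434.
{A, B, C, D}: #1→A 3·22=66, #2→C 2·6=12, #3→A 4·18=72, #4→D 2·12=24. Service 174; fixed 419; total 593.
No other subset beats 362.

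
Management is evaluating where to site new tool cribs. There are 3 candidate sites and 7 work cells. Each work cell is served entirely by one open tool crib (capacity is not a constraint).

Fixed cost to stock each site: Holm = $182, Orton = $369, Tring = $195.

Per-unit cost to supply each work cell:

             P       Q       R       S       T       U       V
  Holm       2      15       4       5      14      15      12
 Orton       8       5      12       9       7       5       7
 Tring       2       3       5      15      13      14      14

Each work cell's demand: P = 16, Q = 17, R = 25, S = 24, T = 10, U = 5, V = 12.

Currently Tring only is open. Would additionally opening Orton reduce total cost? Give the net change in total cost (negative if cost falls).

No — net change +36 (cost rises by 36).

Current service cost with {Tring}: 936.
Adding Orton: each work cell re-picks its cheapest; new service cost 603, saving 333.
Extra fixed cost: 369. Net change = 369 − 333 = 36.
(Totals: 1131 → 1167.)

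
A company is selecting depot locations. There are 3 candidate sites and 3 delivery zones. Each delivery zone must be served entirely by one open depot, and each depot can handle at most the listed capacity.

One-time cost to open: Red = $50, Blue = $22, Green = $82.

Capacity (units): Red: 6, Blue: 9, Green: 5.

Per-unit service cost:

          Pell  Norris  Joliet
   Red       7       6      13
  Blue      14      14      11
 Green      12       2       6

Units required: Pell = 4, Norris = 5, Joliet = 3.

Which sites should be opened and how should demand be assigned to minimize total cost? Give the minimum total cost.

Minimum total cost: 191

Open {Red, Blue}: Pell→Blue 14·4=56, Norris→Red 6·5=30, Joliet→Blue 11·3=33.
Loads: Red carries 5/6, Blue carries 7/9. Service 119; fixed 72; total 191.
Next best feasible plan costs 203.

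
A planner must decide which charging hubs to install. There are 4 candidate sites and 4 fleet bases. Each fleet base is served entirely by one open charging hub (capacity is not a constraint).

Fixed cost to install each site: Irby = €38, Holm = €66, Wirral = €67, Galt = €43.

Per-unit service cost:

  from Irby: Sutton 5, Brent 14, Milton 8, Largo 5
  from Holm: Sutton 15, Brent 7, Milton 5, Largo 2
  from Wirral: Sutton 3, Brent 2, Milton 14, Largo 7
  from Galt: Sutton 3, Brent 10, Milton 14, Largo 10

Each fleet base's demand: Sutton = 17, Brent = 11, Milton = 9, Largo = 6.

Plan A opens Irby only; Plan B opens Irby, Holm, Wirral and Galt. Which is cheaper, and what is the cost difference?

Plan A: {Irby}: Sutton→Irby 5·17=85, Brent→Irby 14·11=154, Milton→Irby 8·9=72, Largo→Irby 5·6=30. Service 341; fixed 38; total 379.
Plan B: {Irby, Holm, Wirral, Galt}: Sutton→Wirral 3·17=51, Brent→Wirral 2·11=22, Milton→Holm 5·9=45, Largo→Holm 2·6=12. Service 130; fixed 214; total 344.
Difference: |379 − 344| = 35.

Plan B is cheaper by 35.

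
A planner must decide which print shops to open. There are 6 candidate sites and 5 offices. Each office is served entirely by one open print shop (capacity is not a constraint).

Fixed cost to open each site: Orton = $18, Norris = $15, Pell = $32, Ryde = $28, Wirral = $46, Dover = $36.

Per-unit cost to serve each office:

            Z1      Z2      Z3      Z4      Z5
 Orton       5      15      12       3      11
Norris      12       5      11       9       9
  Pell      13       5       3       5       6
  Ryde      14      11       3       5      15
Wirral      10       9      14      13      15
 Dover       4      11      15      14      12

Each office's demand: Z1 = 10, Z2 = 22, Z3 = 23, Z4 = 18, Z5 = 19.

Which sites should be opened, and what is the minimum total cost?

Open Orton and Pell; minimum total cost 447.

For any fixed open set, each office goes to its cheapest open site; total = fixed + service.
{Orton, Pell}: Z1→Orton 5·10=50, Z2→Pell 5·22=110, Z3→Pell 3·23=69, Z4→Orton 3·18=54, Z5→Pell 6·19=114. Service 397; fixed 50; total 447.
{Orton, Norris, Pell}: service 397 + fixed 65 = 462
{Orton, Pell, Dover}: service 387 + fixed 86 = 473
{Orton, Norris, Pell, Ryde, Wirral, Dover}: service 387 + fixed 175 = 562
No other subset beats 447.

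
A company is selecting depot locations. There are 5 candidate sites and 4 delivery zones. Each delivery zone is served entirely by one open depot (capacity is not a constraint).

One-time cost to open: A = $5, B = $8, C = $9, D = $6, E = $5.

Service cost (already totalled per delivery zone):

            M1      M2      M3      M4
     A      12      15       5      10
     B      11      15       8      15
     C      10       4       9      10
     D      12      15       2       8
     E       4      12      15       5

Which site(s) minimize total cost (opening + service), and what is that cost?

For any fixed open set, each delivery zone goes to its cheapest open site; total = fixed + service.
{D, E}: M1→E 4, M2→E 12, M3→D 2, M4→E 5. Service 23; fixed 11; total 34.
{C, D, E}: M1→E 4, M2→C 4, M3→D 2, M4→E 5. Service 15; fixed 20; total 35.
{A, E}: M1→E 4, M2→E 12, M3→A 5, M4→E 5. Service 26; fixed 10; total 36.
{A, B, C, D, E}: service 15 + fixed 33 = 48
No other subset beats 34.

Open D and E; minimum total cost 34.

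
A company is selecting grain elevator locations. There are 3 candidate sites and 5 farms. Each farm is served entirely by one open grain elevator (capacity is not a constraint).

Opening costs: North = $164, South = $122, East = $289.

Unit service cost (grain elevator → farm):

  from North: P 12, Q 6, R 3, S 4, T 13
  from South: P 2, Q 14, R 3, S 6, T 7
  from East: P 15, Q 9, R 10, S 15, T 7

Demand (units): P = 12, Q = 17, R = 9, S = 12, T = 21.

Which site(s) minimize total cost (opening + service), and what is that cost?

For any fixed open set, each farm goes to its cheapest open site; total = fixed + service.
{South}: P→South 2·12=24, Q→South 14·17=238, R→South 3·9=27, S→South 6·12=72, T→South 7·21=147. Service 508; fixed 122; total 630.
{North, South}: service 348 + fixed 286 = 634
{North}: service 594 + fixed 164 = 758
{North, South, East}: P→South 2·12=24, Q→North 6·17=102, R→North 3·9=27, S→North 4·12=48, T→South 7·21=147. Service 348; fixed 575; total 923.
No other subset beats 630.

Open South only; minimum total cost 630.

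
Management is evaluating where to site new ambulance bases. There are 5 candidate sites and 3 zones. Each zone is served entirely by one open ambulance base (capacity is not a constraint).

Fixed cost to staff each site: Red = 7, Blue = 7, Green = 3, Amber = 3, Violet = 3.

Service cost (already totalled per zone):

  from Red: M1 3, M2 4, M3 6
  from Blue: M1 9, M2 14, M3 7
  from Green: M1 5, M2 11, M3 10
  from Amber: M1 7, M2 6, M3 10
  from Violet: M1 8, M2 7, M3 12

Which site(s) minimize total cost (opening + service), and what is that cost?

Open Red only; minimum total cost 20.

For any fixed open set, each zone goes to its cheapest open site; total = fixed + service.
{Red}: M1→Red 3, M2→Red 4, M3→Red 6. Service 13; fixed 7; total 20.
{Red, Green}: service 13 + fixed 10 = 23
{Red, Amber}: service 13 + fixed 10 = 23
{Red, Blue, Green, Amber, Violet}: M1→Red 3, M2→Red 4, M3→Red 6. Service 13; fixed 23; total 36.
No other subset beats 20.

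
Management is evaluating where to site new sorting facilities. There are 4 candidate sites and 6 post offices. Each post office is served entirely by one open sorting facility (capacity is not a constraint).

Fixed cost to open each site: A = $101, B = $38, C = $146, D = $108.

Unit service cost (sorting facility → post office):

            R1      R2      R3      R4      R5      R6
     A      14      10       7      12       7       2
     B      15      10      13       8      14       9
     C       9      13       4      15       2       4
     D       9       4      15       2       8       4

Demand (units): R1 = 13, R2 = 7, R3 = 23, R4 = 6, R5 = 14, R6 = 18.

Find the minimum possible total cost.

For any fixed open set, each post office goes to its cheapest open site; total = fixed + service.
{C, D}: R1→C 9·13=117, R2→D 4·7=28, R3→C 4·23=92, R4→D 2·6=12, R5→C 2·14=28, R6→C 4·18=72. Service 349; fixed 254; total 603.
{B, C}: R1→C 9·13=117, R2→B 10·7=70, R3→C 4·23=92, R4→B 8·6=48, R5→C 2·14=28, R6→C 4·18=72. Service 427; fixed 184; total 611.
{C}: service 490 + fixed 146 = 636
{A, B, C, D}: service 313 + fixed 393 = 706
No other subset beats 603.

Minimum total cost: 603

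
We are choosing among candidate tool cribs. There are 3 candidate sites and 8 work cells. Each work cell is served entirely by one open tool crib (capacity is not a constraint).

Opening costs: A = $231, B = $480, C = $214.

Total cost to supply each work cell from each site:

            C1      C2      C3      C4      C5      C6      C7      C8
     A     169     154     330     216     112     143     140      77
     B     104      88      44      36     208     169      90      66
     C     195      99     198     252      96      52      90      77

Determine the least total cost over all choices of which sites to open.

Minimum total cost: 1270

For any fixed open set, each work cell goes to its cheapest open site; total = fixed + service.
{B, C}: C1→B 104, C2→B 88, C3→B 44, C4→B 36, C5→C 96, C6→C 52, C7→B 90, C8→B 66. Service 576; fixed 694; total 1270.
{C}: service 1059 + fixed 214 = 1273
{B}: C1→B 104, C2→B 88, C3→B 44, C4→B 36, C5→B 208, C6→B 169, C7→B 90, C8→B 66. Service 805; fixed 480; total 1285.
{A, B, C}: service 576 + fixed 925 = 1501
(All 7 nonempty subsets were checked; B and C is lowest.)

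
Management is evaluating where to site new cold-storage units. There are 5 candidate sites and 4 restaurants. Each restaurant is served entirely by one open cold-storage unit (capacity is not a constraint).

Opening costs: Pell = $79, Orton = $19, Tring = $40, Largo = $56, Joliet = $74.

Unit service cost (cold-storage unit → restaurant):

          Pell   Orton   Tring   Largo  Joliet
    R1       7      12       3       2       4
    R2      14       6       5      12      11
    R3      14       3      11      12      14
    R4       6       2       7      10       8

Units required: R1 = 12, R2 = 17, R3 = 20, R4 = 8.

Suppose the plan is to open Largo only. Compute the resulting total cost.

Each restaurant is assigned to its cheapest site among the open ones.
{Largo}: R1→Largo 2·12=24, R2→Largo 12·17=204, R3→Largo 12·20=240, R4→Largo 10·8=80. Service 548; fixed 56; total 604.

Total cost: 604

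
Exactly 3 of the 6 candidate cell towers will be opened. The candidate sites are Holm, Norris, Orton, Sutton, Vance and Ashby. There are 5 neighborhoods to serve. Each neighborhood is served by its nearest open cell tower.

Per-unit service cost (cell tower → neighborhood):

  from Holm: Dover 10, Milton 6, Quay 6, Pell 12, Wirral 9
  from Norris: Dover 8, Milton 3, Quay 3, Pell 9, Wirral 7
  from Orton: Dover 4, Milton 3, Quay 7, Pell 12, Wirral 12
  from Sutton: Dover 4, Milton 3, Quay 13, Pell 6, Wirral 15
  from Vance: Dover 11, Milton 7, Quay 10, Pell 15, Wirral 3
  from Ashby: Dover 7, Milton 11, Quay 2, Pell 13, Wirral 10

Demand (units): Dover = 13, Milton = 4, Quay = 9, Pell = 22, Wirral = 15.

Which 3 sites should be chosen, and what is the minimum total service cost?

With exactly 3 open, each neighborhood uses its cheapest among the chosen.
{Sutton, Vance, Ashby}: Dover→Sutton 4·13=52, Milton→Sutton 3·4=12, Quay→Ashby 2·9=18, Pell→Sutton 6·22=132, Wirral→Vance 3·15=45. Service cost 259.
{Norris, Sutton, Vance}: service cost 268
{Holm, Sutton, Vance}: service cost 295
Among all 20 size-3 choices, {Sutton, Vance, Ashby} is lowest.

Choose Sutton, Vance and Ashby; total service cost 259.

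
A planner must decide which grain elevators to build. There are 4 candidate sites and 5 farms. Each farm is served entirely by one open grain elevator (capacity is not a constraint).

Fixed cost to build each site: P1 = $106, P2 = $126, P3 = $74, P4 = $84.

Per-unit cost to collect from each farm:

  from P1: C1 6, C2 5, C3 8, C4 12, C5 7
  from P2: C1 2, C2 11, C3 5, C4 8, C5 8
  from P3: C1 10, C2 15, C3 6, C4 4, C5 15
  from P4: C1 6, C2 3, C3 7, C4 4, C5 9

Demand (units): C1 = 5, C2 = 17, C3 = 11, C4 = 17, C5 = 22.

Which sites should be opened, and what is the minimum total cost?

Open P4 only; minimum total cost 508.

For any fixed open set, each farm goes to its cheapest open site; total = fixed + service.
{P4}: C1→P4 6·5=30, C2→P4 3·17=51, C3→P4 7·11=77, C4→P4 4·17=68, C5→P4 9·22=198. Service 424; fixed 84; total 508.
{P1, P4}: C1→P1 6·5=30, C2→P4 3·17=51, C3→P4 7·11=77, C4→P4 4·17=68, C5→P1 7·22=154. Service 380; fixed 190; total 570.
{P2, P4}: C1→P2 2·5=10, C2→P4 3·17=51, C3→P2 5·11=55, C4→P4 4·17=68, C5→P2 8·22=176. Service 360; fixed 210; total 570.
{P1, P2, P3, P4}: service 338 + fixed 390 = 728
No other subset beats 508.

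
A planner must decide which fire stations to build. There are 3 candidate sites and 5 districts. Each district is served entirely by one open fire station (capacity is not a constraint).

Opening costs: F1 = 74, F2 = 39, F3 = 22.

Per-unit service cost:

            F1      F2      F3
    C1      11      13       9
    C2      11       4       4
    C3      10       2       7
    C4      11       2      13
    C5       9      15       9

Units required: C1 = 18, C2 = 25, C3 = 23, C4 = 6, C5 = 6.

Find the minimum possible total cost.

Minimum total cost: 435

For any fixed open set, each district goes to its cheapest open site; total = fixed + service.
{F2, F3}: C1→F3 9·18=162, C2→F2 4·25=100, C3→F2 2·23=46, C4→F2 2·6=12, C5→F3 9·6=54. Service 374; fixed 61; total 435.
{F1, F2, F3}: service 374 + fixed 135 = 509
{F2}: C1→F2 13·18=234, C2→F2 4·25=100, C3→F2 2·23=46, C4→F2 2·6=12, C5→F2 15·6=90. Service 482; fixed 39; total 521.
{F3}: C1→F3 9·18=162, C2→F3 4·25=100, C3→F3 7·23=161, C4→F3 13·6=78, C5→F3 9·6=54. Service 555; fixed 22; total 577.
No other subset beats 435.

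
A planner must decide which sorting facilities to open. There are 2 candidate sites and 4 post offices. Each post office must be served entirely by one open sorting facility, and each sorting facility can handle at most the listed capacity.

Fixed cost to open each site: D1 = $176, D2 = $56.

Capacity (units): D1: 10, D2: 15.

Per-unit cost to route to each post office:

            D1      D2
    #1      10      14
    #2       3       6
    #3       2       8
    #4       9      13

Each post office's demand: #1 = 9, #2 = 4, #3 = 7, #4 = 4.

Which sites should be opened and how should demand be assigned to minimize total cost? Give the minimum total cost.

Minimum total cost: 454

Open {D1, D2}: #1→D1 10·9=90, #2→D2 6·4=24, #3→D2 8·7=56, #4→D2 13·4=52.
Loads: D1 carries 9/10, D2 carries 15/15. Service 222; fixed 232; total 454.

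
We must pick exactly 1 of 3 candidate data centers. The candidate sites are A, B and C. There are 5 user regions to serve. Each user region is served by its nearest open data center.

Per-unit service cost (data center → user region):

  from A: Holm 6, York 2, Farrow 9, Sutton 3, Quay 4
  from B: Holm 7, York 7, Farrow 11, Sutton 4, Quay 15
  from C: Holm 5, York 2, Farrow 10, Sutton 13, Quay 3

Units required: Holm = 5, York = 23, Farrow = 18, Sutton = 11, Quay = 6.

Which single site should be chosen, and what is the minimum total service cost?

With exactly 1 open, each user region uses its cheapest among the chosen.
{A}: Holm→A 6·5=30, York→A 2·23=46, Farrow→A 9·18=162, Sutton→A 3·11=33, Quay→A 4·6=24. Service cost 295.
{C}: service cost 412
{B}: service cost 528
Among all 3 size-1 choices, {A} is lowest.

Choose A only; total service cost 295.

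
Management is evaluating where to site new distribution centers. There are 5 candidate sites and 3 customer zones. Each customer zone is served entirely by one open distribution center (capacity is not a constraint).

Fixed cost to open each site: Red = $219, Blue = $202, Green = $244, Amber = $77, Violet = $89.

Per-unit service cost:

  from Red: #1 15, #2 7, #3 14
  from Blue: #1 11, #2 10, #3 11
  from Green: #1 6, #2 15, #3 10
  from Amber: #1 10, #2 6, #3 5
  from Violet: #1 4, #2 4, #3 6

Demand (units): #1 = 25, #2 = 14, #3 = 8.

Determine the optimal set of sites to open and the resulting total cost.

Open Violet only; minimum total cost 293.

For any fixed open set, each customer zone goes to its cheapest open site; total = fixed + service.
{Violet}: #1→Violet 4·25=100, #2→Violet 4·14=56, #3→Violet 6·8=48. Service 204; fixed 89; total 293.
{Amber, Violet}: service 196 + fixed 166 = 362
{Amber}: service 374 + fixed 77 = 451
{Red, Blue, Green, Amber, Violet}: service 196 + fixed 831 = 1027
No other subset beats 293.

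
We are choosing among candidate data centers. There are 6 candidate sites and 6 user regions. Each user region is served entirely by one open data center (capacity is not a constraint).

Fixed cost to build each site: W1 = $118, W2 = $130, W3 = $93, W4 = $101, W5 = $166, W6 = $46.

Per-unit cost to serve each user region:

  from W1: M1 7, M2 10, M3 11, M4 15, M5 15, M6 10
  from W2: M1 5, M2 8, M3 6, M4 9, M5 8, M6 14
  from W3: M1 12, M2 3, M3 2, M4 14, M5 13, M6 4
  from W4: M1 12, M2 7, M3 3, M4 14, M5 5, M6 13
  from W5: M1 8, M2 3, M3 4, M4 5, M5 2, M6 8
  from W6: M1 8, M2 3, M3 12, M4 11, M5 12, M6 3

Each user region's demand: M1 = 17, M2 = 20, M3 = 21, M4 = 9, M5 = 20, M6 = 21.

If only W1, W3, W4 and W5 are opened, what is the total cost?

Total cost: 868

Each user region is assigned to its cheapest site among the open ones.
{W1, W3, W4, W5}: M1→W1 7·17=119, M2→W3 3·20=60, M3→W3 2·21=42, M4→W5 5·9=45, M5→W5 2·20=40, M6→W3 4·21=84. Service 390; fixed 478; total 868.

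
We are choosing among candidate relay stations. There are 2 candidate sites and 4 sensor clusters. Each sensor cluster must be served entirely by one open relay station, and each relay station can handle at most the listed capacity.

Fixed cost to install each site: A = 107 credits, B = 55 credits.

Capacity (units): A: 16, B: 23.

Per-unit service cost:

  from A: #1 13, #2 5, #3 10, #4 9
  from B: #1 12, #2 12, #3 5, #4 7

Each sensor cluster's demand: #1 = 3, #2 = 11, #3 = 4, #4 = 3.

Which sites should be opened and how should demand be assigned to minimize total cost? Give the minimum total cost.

Open {B}: #1→B 12·3=36, #2→B 12·11=132, #3→B 5·4=20, #4→B 7·3=21.
Loads: B carries 21/23. Service 209; fixed 55; total 264.
Next best feasible plan costs 294.

Minimum total cost: 264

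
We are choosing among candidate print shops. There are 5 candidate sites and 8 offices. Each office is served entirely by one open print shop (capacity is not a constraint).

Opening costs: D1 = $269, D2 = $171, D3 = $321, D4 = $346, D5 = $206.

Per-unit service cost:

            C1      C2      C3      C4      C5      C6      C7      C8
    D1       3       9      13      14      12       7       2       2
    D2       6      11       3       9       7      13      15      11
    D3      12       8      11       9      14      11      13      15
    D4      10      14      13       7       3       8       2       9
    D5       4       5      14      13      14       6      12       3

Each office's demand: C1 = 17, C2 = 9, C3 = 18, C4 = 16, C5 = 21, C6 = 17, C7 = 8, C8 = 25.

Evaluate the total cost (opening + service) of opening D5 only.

Total cost: 1346

Each office is assigned to its cheapest site among the open ones.
{D5}: C1→D5 4·17=68, C2→D5 5·9=45, C3→D5 14·18=252, C4→D5 13·16=208, C5→D5 14·21=294, C6→D5 6·17=102, C7→D5 12·8=96, C8→D5 3·25=75. Service 1140; fixed 206; total 1346.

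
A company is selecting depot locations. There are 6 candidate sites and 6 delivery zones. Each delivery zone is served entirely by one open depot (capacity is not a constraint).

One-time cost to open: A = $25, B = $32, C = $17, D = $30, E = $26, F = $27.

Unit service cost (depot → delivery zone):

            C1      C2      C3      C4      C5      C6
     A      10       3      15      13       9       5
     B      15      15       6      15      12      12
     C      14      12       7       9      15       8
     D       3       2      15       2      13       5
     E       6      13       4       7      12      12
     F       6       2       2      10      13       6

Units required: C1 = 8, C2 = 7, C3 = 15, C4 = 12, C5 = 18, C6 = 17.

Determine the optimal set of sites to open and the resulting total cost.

Open A, D and F; minimum total cost 421.

For any fixed open set, each delivery zone goes to its cheapest open site; total = fixed + service.
{A, D, F}: C1→D 3·8=24, C2→D 2·7=14, C3→F 2·15=30, C4→D 2·12=24, C5→A 9·18=162, C6→A 5·17=85. Service 339; fixed 82; total 421.
{A, C, D, F}: service 339 + fixed 99 = 438
{A, D, E, F}: service 339 + fixed 108 = 447
{A, B, C, D, E, F}: service 339 + fixed 157 = 496
No other subset beats 421.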